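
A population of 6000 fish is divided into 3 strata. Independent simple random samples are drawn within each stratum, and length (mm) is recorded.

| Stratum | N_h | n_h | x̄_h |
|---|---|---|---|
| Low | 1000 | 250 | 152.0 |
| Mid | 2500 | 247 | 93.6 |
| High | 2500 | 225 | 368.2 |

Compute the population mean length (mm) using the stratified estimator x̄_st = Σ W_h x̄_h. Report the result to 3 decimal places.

x̄_st ≈ 217.750

N = Σ N_h = 6000. Stratum weights W_h = N_h/N.
x̄_st = (1000·152.0 + 2500·93.6 + 2500·368.2) / 6000 = 217.75000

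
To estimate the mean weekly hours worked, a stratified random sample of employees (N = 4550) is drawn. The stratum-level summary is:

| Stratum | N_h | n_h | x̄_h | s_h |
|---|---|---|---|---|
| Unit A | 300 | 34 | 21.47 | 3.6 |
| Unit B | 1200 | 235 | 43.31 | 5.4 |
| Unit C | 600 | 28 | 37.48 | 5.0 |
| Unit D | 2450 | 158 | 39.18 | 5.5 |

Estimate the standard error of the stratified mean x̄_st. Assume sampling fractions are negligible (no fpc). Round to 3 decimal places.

V̂(x̄_st) = Σ W_h² s_h²/n_h, with W_h = N_h/N and N = 4550:
  stratum Unit A: (300/4550)²·3.6²/34 = 0.00165709
  stratum Unit B: (1200/4550)²·5.4²/235 = 0.00863097
  stratum Unit C: (600/4550)²·5.0²/28 = 0.0155261
  stratum Unit D: (2450/4550)²·5.5²/158 = 0.0555108
V̂(x̄_st) = 0.081325
SE(x̄_st) = √0.081325 = 0.285175

SE(x̄_st) ≈ 0.285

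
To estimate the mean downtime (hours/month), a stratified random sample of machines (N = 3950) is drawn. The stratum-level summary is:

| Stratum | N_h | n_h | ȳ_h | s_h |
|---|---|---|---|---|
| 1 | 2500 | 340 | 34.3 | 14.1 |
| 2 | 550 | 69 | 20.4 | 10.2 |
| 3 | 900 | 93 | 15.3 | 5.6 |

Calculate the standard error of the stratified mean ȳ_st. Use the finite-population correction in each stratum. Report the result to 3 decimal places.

V̂(ȳ_st) = Σ W_h² (1 − n_h/N_h) s_h²/n_h, with W_h = N_h/N and N = 3950:
  stratum 1: (2500/3950)²·(1 − 340/2500)·14.1²/340 = 0.202376
  stratum 2: (550/3950)²·(1 − 69/550)·10.2²/69 = 0.0255661
  stratum 3: (900/3950)²·(1 − 93/900)·5.6²/93 = 0.0156969
V̂(ȳ_st) = 0.243639
SE(ȳ_st) = √0.243639 = 0.493598

SE(ȳ_st) ≈ 0.494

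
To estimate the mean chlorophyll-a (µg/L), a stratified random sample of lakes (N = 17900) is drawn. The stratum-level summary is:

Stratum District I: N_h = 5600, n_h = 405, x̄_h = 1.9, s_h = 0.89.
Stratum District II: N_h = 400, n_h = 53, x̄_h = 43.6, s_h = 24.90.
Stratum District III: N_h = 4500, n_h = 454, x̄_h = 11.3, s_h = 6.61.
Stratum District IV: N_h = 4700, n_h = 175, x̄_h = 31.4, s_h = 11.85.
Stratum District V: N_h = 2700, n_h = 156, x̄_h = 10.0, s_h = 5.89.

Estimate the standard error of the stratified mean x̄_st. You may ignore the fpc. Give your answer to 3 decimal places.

V̂(x̄_st) = Σ W_h² s_h²/n_h, with W_h = N_h/N and N = 17900:
  stratum District I: (5600/17900)²·0.89²/405 = 0.000191423
  stratum District II: (400/17900)²·24.90²/53 = 0.00584167
  stratum District III: (4500/17900)²·6.61²/454 = 0.00608227
  stratum District IV: (4700/17900)²·11.85²/175 = 0.0553208
  stratum District V: (2700/17900)²·5.89²/156 = 0.00505973
V̂(x̄_st) = 0.0724959
SE(x̄_st) = √0.0724959 = 0.269251

SE(x̄_st) ≈ 0.269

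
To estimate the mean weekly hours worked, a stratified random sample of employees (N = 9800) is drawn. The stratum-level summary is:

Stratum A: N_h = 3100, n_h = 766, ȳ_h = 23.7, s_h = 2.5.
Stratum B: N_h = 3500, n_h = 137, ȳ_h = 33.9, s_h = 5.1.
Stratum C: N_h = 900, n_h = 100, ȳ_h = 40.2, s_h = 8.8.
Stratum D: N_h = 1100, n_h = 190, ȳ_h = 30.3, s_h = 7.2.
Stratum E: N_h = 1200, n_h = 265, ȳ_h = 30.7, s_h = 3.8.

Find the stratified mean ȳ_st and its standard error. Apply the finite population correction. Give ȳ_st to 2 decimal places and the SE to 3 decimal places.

ȳ_st ≈ 30.46, SE ≈ 0.182

ȳ_st = Σ W_h ȳ_h = (3100·23.7 + 3500·33.9 + 900·40.2 + 1100·30.3 + 1200·30.7)/9800 = 30.45612
V̂(ȳ_st) = Σ W_h² (1 − n_h/N_h) s_h²/n_h, with W_h = N_h/N and N = 9800:
  stratum A: (3100/9800)²·(1 − 766/3100)·2.5²/766 = 0.000614698
  stratum B: (3500/9800)²·(1 − 137/3500)·5.1²/137 = 0.0232682
  stratum C: (900/9800)²·(1 − 100/900)·8.8²/100 = 0.00580558
  stratum D: (1100/9800)²·(1 − 190/1100)·7.2²/190 = 0.00284376
  stratum E: (1200/9800)²·(1 − 265/1200)·3.8²/265 = 0.000636593
V̂(ȳ_st) = 0.0331688
SE(ȳ_st) = √0.0331688 = 0.182123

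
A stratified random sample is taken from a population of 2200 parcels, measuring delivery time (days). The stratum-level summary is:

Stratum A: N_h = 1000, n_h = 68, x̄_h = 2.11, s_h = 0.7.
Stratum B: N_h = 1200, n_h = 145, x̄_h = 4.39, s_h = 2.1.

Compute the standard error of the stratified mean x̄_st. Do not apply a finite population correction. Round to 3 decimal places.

SE(x̄_st) ≈ 0.103

V̂(x̄_st) = Σ W_h² s_h²/n_h, with W_h = N_h/N and N = 2200:
  stratum A: (1000/2200)²·0.7²/68 = 0.00148882
  stratum B: (1200/2200)²·2.1²/145 = 0.00904873
V̂(x̄_st) = 0.0105376
SE(x̄_st) = √0.0105376 = 0.102653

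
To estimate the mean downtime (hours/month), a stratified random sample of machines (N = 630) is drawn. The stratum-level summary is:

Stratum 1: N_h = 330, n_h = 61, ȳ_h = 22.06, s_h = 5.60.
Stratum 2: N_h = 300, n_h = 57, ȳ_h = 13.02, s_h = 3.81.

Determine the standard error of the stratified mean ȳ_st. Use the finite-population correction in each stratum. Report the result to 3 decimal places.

SE(ȳ_st) ≈ 0.402

V̂(ȳ_st) = Σ W_h² (1 − n_h/N_h) s_h²/n_h, with W_h = N_h/N and N = 630:
  stratum 1: (330/630)²·(1 − 61/330)·5.60²/61 = 0.114982
  stratum 2: (300/630)²·(1 − 57/300)·3.81²/57 = 0.0467758
V̂(ȳ_st) = 0.161758
SE(ȳ_st) = √0.161758 = 0.402192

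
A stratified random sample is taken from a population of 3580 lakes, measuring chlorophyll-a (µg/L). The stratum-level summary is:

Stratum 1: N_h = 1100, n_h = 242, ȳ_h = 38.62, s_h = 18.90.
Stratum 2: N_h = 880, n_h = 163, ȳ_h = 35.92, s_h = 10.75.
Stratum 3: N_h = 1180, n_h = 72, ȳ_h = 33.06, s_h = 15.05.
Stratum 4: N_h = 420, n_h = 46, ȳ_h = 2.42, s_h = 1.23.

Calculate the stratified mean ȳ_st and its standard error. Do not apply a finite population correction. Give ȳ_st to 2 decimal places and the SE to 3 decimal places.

ȳ_st = Σ W_h ȳ_h = (1100·38.62 + 880·35.92 + 1180·33.06 + 420·2.42)/3580 = 31.87676
V̂(ȳ_st) = Σ W_h² s_h²/n_h, with W_h = N_h/N and N = 3580:
  stratum 1: (1100/3580)²·18.90²/242 = 0.139357
  stratum 2: (880/3580)²·10.75²/163 = 0.0428379
  stratum 3: (1180/3580)²·15.05²/72 = 0.341774
  stratum 4: (420/3580)²·1.23²/46 = 0.000452673
V̂(ȳ_st) = 0.524421
SE(ȳ_st) = √0.524421 = 0.724169

ȳ_st ≈ 31.88, SE ≈ 0.724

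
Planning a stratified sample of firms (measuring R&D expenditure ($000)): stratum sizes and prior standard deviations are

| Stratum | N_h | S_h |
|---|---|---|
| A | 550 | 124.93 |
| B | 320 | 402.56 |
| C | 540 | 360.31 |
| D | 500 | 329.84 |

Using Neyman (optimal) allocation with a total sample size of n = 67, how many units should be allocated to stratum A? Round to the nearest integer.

8

Neyman allocation: n_h = n · N_h S_h / Σ N_i S_i, with n = 67.
  stratum A: N_h·S_h = 550·124.93 = 68711.50
  stratum B: N_h·S_h = 320·402.56 = 128819.20
  stratum C: N_h·S_h = 540·360.31 = 194567.40
  stratum D: N_h·S_h = 500·329.84 = 164920.00
Σ N_h S_h = 557018.10
n for stratum A = 67·68711.50/557018.10 = 8.265 → 8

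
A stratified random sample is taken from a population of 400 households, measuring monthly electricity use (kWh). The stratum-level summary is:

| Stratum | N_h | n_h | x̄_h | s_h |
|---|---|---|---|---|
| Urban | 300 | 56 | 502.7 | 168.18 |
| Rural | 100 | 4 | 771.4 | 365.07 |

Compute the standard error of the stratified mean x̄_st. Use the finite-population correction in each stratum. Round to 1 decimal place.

SE(x̄_st) ≈ 47.2

V̂(x̄_st) = Σ W_h² (1 − n_h/N_h) s_h²/n_h, with W_h = N_h/N and N = 400:
  stratum Urban: (300/400)²·(1 − 56/300)·168.18²/56 = 231.074
  stratum Rural: (100/400)²·(1 − 4/100)·365.07²/4 = 1999.14
V̂(x̄_st) = 2230.22
SE(x̄_st) = √2230.22 = 47.2252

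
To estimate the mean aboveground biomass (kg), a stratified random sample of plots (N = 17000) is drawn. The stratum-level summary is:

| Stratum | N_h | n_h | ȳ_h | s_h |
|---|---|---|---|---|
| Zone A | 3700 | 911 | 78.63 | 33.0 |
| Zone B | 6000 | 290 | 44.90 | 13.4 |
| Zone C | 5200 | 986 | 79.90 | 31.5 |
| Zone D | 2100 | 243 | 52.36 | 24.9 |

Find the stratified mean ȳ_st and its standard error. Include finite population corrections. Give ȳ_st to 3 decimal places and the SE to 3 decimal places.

ȳ_st = Σ W_h ȳ_h = (3700·78.63 + 6000·44.90 + 5200·79.90 + 2100·52.36)/17000 = 63.86865
V̂(ȳ_st) = Σ W_h² (1 − n_h/N_h) s_h²/n_h, with W_h = N_h/N and N = 17000:
  stratum Zone A: (3700/17000)²·(1 − 911/3700)·33.0²/911 = 0.0426837
  stratum Zone B: (6000/17000)²·(1 − 290/6000)·13.4²/290 = 0.0734009
  stratum Zone C: (5200/17000)²·(1 − 986/5200)·31.5²/986 = 0.0763035
  stratum Zone D: (2100/17000)²·(1 − 243/2100)·24.9²/243 = 0.0344291
V̂(ȳ_st) = 0.226817
SE(ȳ_st) = √0.226817 = 0.476253

ȳ_st ≈ 63.869, SE ≈ 0.476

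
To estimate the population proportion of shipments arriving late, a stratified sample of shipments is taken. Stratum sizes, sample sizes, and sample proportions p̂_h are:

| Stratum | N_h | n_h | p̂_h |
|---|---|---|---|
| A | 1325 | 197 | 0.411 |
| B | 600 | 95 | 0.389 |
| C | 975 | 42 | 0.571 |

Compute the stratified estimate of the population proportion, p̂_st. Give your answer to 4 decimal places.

p̂_st ≈ 0.4602

N = 2900; stratum weights W_h = N_h/N.
p̂_st = Σ W_h p̂_h = (1325·0.411 + 600·0.389 + 975·0.571)/2900 = 0.46024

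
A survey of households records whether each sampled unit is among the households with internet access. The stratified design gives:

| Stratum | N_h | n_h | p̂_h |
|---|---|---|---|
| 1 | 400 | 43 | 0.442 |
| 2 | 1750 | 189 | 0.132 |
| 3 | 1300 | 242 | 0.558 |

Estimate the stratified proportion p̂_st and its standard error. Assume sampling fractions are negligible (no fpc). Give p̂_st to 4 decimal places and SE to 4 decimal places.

p̂_st ≈ 0.3285, SE ≈ 0.0195

N = 3450; stratum weights W_h = N_h/N.
p̂_st = Σ W_h p̂_h = (400·0.442 + 1750·0.132 + 1300·0.558)/3450 = 0.32846
V̂(p̂_st) = Σ W_h² p̂_h(1−p̂_h)/(n_h−1):
  stratum 1: (400/3450)²·0.442·0.558/42 = 7.89385e-05
  stratum 2: (1750/3450)²·0.132·0.868/188 = 0.00015681
  stratum 3: (1300/3450)²·0.558·0.442/241 = 0.000145307
V̂(p̂_st) = 0.000381056; SE = √V̂ = 0.0195207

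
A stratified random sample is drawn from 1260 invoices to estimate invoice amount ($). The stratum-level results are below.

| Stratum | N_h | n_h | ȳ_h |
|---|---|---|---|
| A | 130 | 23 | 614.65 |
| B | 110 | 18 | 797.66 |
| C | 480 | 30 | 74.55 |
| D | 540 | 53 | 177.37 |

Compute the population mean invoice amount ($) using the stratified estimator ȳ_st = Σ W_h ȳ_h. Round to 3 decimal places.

ȳ_st ≈ 237.469

N = Σ N_h = 1260. Stratum weights W_h = N_h/N.
ȳ_st = (130·614.65 + 110·797.66 + 480·74.55 + 540·177.37) / 1260 = 237.46897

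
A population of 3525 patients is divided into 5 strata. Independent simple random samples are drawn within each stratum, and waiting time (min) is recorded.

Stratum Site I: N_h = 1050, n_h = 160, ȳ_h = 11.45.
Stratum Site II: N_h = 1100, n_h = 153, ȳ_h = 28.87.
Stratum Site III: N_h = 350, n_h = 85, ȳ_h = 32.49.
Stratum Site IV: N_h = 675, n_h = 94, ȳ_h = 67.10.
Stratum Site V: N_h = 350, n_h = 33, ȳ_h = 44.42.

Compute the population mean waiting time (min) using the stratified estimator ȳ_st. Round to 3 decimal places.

N = Σ N_h = 3525. Stratum weights W_h = N_h/N.
ȳ_st = (1050·11.45 + 1100·28.87 + 350·32.49 + 675·67.10 + 350·44.42) / 3525 = 32.90511

ȳ_st ≈ 32.905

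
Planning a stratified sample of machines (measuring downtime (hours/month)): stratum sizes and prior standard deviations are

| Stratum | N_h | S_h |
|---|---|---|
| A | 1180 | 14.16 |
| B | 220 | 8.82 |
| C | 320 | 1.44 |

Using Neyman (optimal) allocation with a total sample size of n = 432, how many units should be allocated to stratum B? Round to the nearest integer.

Neyman allocation: n_h = n · N_h S_h / Σ N_i S_i, with n = 432.
  stratum A: N_h·S_h = 1180·14.16 = 16708.80
  stratum B: N_h·S_h = 220·8.82 = 1940.40
  stratum C: N_h·S_h = 320·1.44 = 460.80
Σ N_h S_h = 19110.00
n for stratum B = 432·1940.40/19110.00 = 43.865 → 44

44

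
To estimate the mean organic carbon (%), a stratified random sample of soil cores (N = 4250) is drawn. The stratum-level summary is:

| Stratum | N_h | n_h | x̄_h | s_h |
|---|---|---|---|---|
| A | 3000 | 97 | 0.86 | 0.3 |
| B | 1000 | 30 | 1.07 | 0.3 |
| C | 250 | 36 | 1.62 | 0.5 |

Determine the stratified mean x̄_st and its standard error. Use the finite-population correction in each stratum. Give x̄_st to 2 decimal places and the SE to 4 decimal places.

x̄_st = Σ W_h x̄_h = (3000·0.86 + 1000·1.07 + 250·1.62)/4250 = 0.95412
V̂(x̄_st) = Σ W_h² (1 − n_h/N_h) s_h²/n_h, with W_h = N_h/N and N = 4250:
  stratum A: (3000/4250)²·(1 − 97/3000)·0.3²/97 = 0.000447364
  stratum B: (1000/4250)²·(1 − 30/1000)·0.3²/30 = 0.000161107
  stratum C: (250/4250)²·(1 − 36/250)·0.5²/36 = 2.0569e-05
V̂(x̄_st) = 0.00062904
SE(x̄_st) = √0.00062904 = 0.0250807

x̄_st ≈ 0.95, SE ≈ 0.0251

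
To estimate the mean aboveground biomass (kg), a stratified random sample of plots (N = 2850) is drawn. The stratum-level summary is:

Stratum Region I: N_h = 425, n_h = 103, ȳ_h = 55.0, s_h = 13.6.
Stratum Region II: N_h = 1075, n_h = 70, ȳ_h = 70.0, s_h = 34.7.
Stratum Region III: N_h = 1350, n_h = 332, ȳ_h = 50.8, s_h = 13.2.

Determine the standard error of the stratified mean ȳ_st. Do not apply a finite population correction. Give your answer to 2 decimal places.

V̂(ȳ_st) = Σ W_h² s_h²/n_h, with W_h = N_h/N and N = 2850:
  stratum Region I: (425/2850)²·13.6²/103 = 0.0399327
  stratum Region II: (1075/2850)²·34.7²/70 = 2.44731
  stratum Region III: (1350/2850)²·13.2²/332 = 0.117757
V̂(ȳ_st) = 2.605
SE(ȳ_st) = √2.605 = 1.614

SE(ȳ_st) ≈ 1.61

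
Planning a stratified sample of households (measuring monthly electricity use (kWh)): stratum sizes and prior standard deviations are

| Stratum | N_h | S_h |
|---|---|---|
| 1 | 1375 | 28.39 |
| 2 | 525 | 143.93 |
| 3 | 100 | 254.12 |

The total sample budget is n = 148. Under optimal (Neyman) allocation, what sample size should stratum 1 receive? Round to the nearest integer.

Neyman allocation: n_h = n · N_h S_h / Σ N_i S_i, with n = 148.
  stratum 1: N_h·S_h = 1375·28.39 = 39036.25
  stratum 2: N_h·S_h = 525·143.93 = 75563.25
  stratum 3: N_h·S_h = 100·254.12 = 25412.00
Σ N_h S_h = 140011.50
n for stratum 1 = 148·39036.25/140011.50 = 41.264 → 41

41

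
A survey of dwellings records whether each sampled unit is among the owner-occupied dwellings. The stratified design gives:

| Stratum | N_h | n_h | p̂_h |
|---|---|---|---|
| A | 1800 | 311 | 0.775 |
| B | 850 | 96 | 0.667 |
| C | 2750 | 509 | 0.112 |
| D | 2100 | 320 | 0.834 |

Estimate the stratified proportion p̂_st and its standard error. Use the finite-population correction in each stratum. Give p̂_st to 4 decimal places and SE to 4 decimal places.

p̂_st ≈ 0.5362, SE ≈ 0.0102

N = 7500; stratum weights W_h = N_h/N.
p̂_st = Σ W_h p̂_h = (1800·0.775 + 850·0.667 + 2750·0.112 + 2100·0.834)/7500 = 0.53618
V̂(p̂_st) = Σ W_h² (1 − n_h/N_h) p̂_h(1−p̂_h)/(n_h−1):
  stratum A: (1800/7500)²·(1 − 311/1800)·0.775·0.225/310 = 2.6802e-05
  stratum B: (850/7500)²·(1 − 96/850)·0.667·0.333/95 = 2.66388e-05
  stratum C: (2750/7500)²·(1 − 509/2750)·0.112·0.888/508 = 2.14496e-05
  stratum D: (2100/7500)²·(1 − 320/2100)·0.834·0.166/319 = 2.88403e-05
V̂(p̂_st) = 0.000103731; SE = √V̂ = 0.0101848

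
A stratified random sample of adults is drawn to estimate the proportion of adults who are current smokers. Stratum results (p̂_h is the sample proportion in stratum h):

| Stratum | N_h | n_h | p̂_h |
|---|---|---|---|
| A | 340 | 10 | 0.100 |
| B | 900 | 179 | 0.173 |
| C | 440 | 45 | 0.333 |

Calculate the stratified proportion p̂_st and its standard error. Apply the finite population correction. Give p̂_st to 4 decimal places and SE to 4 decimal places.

p̂_st ≈ 0.2001, SE ≈ 0.0299

N = 1680; stratum weights W_h = N_h/N.
p̂_st = Σ W_h p̂_h = (340·0.100 + 900·0.173 + 440·0.333)/1680 = 0.20013
V̂(p̂_st) = Σ W_h² (1 − n_h/N_h) p̂_h(1−p̂_h)/(n_h−1):
  stratum A: (340/1680)²·(1 − 10/340)·0.100·0.900/9 = 0.000397534
  stratum B: (900/1680)²·(1 − 179/900)·0.173·0.827/178 = 0.000184795
  stratum C: (440/1680)²·(1 − 45/440)·0.333·0.667/44 = 0.000310848
V̂(p̂_st) = 0.000893178; SE = √V̂ = 0.0298861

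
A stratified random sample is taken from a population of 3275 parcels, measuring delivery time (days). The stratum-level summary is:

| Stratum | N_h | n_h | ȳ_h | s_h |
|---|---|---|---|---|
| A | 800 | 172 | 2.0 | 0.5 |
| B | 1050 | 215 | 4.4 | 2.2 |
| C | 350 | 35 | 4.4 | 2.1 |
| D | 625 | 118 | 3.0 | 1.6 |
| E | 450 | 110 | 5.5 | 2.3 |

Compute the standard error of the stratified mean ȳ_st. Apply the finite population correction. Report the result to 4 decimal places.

V̂(ȳ_st) = Σ W_h² (1 − n_h/N_h) s_h²/n_h, with W_h = N_h/N and N = 3275:
  stratum A: (800/3275)²·(1 − 172/800)·0.5²/172 = 6.8083e-05
  stratum B: (1050/3275)²·(1 − 215/1050)·2.2²/215 = 0.00184018
  stratum C: (350/3275)²·(1 − 35/350)·2.1²/35 = 0.00129517
  stratum D: (625/3275)²·(1 − 118/625)·1.6²/118 = 0.000640949
  stratum E: (450/3275)²·(1 − 110/450)·2.3²/110 = 0.000686012
V̂(ȳ_st) = 0.00453039
SE(ȳ_st) = √0.00453039 = 0.0673082

SE(ȳ_st) ≈ 0.0673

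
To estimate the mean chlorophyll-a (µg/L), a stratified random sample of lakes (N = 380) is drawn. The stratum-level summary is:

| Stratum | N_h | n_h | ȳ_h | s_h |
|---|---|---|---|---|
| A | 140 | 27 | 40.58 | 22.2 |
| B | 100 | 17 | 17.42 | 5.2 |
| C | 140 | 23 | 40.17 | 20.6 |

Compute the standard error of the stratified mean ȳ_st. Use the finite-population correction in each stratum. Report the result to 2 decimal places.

SE(ȳ_st) ≈ 2.05

V̂(ȳ_st) = Σ W_h² (1 − n_h/N_h) s_h²/n_h, with W_h = N_h/N and N = 380:
  stratum A: (140/380)²·(1 − 27/140)·22.2²/27 = 1.99978
  stratum B: (100/380)²·(1 − 17/100)·5.2²/17 = 0.0914258
  stratum C: (140/380)²·(1 − 23/140)·20.6²/23 = 2.09292
V̂(ȳ_st) = 4.18413
SE(ȳ_st) = √4.18413 = 2.04551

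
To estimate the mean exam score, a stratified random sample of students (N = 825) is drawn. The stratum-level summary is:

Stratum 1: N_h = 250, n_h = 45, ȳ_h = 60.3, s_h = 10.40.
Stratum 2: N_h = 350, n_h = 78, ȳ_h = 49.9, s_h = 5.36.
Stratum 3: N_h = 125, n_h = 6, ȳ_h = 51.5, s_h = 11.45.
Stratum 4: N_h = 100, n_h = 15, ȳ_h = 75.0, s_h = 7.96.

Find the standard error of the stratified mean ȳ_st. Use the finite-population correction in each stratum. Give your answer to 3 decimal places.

V̂(ȳ_st) = Σ W_h² (1 − n_h/N_h) s_h²/n_h, with W_h = N_h/N and N = 825:
  stratum 1: (250/825)²·(1 − 45/250)·10.40²/45 = 0.180984
  stratum 2: (350/825)²·(1 − 78/350)·5.36²/78 = 0.0515186
  stratum 3: (125/825)²·(1 − 6/125)·11.45²/6 = 0.477539
  stratum 4: (100/825)²·(1 − 15/100)·7.96²/15 = 0.0527528
V̂(ȳ_st) = 0.762794
SE(ȳ_st) = √0.762794 = 0.873381

SE(ȳ_st) ≈ 0.873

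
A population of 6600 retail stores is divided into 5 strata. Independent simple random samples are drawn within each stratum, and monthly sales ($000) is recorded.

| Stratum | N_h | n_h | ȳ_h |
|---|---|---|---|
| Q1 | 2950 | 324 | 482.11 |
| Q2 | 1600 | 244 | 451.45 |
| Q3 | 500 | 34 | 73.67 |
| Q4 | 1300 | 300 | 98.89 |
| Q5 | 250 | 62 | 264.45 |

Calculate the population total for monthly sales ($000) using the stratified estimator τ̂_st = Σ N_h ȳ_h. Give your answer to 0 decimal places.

τ̂_st ≈ 2376049

τ̂_st = Σ N_h ȳ_h = 2950·482.11 + 1600·451.45 + 500·73.67 + 1300·98.89 + 250·264.45 = 2376049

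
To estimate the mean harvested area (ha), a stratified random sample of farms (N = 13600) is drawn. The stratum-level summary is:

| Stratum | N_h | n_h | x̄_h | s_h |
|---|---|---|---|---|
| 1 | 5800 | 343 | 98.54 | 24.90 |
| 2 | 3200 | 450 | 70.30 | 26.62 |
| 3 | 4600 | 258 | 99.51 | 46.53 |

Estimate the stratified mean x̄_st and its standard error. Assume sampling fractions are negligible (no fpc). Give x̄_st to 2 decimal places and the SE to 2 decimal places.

x̄_st ≈ 92.22, SE ≈ 1.17

x̄_st = Σ W_h x̄_h = (5800·98.54 + 3200·70.30 + 4600·99.51)/13600 = 92.22338
V̂(x̄_st) = Σ W_h² s_h²/n_h, with W_h = N_h/N and N = 13600:
  stratum 1: (5800/13600)²·24.90²/343 = 0.328763
  stratum 2: (3200/13600)²·26.62²/450 = 0.0871818
  stratum 3: (4600/13600)²·46.53²/258 = 0.960029
V̂(x̄_st) = 1.37597
SE(x̄_st) = √1.37597 = 1.17302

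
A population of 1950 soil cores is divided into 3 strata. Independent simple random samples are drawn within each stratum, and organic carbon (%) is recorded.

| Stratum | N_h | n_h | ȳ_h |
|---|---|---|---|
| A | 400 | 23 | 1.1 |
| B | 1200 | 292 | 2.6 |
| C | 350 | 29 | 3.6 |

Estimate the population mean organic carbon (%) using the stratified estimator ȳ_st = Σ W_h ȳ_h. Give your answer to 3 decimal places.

N = Σ N_h = 1950. Stratum weights W_h = N_h/N.
ȳ_st = (400·1.1 + 1200·2.6 + 350·3.6) / 1950 = 2.47179

ȳ_st ≈ 2.472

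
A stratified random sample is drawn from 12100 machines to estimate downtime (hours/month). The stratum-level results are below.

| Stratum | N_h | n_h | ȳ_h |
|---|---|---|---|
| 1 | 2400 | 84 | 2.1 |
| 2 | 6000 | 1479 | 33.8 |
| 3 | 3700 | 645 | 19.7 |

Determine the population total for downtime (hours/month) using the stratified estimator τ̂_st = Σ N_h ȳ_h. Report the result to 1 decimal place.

τ̂_st = Σ N_h ȳ_h = 2400·2.1 + 6000·33.8 + 3700·19.7 = 280730.0

τ̂_st ≈ 280730.0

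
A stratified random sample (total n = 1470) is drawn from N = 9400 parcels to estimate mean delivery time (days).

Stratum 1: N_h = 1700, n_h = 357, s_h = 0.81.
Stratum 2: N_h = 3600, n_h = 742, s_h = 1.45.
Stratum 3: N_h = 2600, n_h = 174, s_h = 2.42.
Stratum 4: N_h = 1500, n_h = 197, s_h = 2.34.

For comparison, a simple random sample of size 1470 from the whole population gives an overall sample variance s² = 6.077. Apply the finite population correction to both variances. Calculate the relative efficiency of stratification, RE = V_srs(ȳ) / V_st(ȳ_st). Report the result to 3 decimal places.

RE ≈ 1.027

V̂(ȳ_st) = Σ W_h² (1 − n_h/N_h) s_h²/n_h, with W_h = N_h/N and N = 9400:
  stratum 1: (1700/9400)²·(1 − 357/1700)·0.81²/357 = 4.74866e-05
  stratum 2: (3600/9400)²·(1 − 742/3600)·1.45²/742 = 0.000329945
  stratum 3: (2600/9400)²·(1 − 174/2600)·2.42²/174 = 0.00240265
  stratum 4: (1500/9400)²·(1 − 197/1500)·2.34²/197 = 0.000614816
V_st = 0.00339489
V_srs = (1 − 1470/9400)·6.077/1470 = 0.00348752
Relative efficiency = V_srs / V_st = 0.00348752/0.00339489 = 1.0273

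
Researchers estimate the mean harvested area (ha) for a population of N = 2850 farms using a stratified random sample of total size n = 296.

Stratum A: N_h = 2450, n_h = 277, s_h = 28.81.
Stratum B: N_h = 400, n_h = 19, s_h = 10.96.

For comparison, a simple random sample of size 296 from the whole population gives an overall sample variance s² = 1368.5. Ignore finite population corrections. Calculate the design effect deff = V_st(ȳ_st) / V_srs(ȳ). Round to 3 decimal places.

V̂(ȳ_st) = Σ W_h² s_h²/n_h, with W_h = N_h/N and N = 2850:
  stratum A: (2450/2850)²·28.81²/277 = 2.21436
  stratum B: (400/2850)²·10.96²/19 = 0.124537
V_st = 2.3389
V_srs = s²/n = 1368.5/296 = 4.62331
deff = V_st / V_srs = 2.3389/4.62331 = 0.5059

deff ≈ 0.506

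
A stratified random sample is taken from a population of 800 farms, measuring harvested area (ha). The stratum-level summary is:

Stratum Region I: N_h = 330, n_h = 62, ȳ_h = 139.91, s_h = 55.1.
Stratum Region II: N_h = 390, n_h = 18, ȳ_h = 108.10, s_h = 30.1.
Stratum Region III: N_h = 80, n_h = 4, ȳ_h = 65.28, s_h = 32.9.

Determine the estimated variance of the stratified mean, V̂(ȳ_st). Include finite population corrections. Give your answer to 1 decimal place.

V̂(ȳ_st) ≈ 20.7

V̂(ȳ_st) = Σ W_h² (1 − n_h/N_h) s_h²/n_h, with W_h = N_h/N and N = 800:
  stratum Region I: (330/800)²·(1 − 62/330)·55.1²/62 = 6.76675
  stratum Region II: (390/800)²·(1 − 18/390)·30.1²/18 = 11.4101
  stratum Region III: (80/800)²·(1 − 4/80)·32.9²/4 = 2.57072
V̂(ȳ_st) = 20.7475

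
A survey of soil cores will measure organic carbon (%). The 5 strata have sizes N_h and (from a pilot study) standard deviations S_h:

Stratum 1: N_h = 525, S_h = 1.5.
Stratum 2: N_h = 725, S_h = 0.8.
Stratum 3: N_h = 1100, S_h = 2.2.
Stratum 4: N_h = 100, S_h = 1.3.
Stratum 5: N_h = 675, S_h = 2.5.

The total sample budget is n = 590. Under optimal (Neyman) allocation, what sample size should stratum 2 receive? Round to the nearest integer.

61

Neyman allocation: n_h = n · N_h S_h / Σ N_i S_i, with n = 590.
  stratum 1: N_h·S_h = 525·1.5 = 787.50
  stratum 2: N_h·S_h = 725·0.8 = 580.00
  stratum 3: N_h·S_h = 1100·2.2 = 2420.00
  stratum 4: N_h·S_h = 100·1.3 = 130.00
  stratum 5: N_h·S_h = 675·2.5 = 1687.50
Σ N_h S_h = 5605.00
n for stratum 2 = 590·580.00/5605.00 = 61.053 → 61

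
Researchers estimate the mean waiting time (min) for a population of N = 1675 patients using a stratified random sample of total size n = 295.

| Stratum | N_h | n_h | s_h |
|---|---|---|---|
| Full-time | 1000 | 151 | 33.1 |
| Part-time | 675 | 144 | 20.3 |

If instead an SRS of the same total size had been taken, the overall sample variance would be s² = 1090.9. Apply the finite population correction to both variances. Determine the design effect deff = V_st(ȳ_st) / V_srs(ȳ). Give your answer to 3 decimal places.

V̂(ȳ_st) = Σ W_h² (1 − n_h/N_h) s_h²/n_h, with W_h = N_h/N and N = 1675:
  stratum Full-time: (1000/1675)²·(1 − 151/1000)·33.1²/151 = 2.19562
  stratum Part-time: (675/1675)²·(1 − 144/675)·20.3²/144 = 0.365593
V_st = 2.56121
V_srs = (1 − 295/1675)·1090.9/295 = 3.04668
deff = V_st / V_srs = 2.56121/3.04668 = 0.8407

deff ≈ 0.841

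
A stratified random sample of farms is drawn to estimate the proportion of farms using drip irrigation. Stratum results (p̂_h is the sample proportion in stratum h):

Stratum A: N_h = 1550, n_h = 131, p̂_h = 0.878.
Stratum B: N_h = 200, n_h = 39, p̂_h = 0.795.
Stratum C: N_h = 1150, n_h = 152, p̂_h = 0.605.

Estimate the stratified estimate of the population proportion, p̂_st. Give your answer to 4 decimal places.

p̂_st ≈ 0.7640

N = 2900; stratum weights W_h = N_h/N.
p̂_st = Σ W_h p̂_h = (1550·0.878 + 200·0.795 + 1150·0.605)/2900 = 0.76402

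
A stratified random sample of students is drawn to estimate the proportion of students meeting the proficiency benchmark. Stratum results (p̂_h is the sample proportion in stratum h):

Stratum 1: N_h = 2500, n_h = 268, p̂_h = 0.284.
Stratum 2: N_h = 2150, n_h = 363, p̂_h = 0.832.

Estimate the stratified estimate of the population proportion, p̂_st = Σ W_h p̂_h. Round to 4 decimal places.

N = 4650; stratum weights W_h = N_h/N.
p̂_st = Σ W_h p̂_h = (2500·0.284 + 2150·0.832)/4650 = 0.53738

p̂_st ≈ 0.5374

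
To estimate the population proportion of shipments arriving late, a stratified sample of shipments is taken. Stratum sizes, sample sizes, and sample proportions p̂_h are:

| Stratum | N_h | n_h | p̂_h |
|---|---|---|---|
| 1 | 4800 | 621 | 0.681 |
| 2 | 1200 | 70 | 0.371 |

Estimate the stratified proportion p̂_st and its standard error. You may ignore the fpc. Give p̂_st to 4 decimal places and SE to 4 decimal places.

N = 6000; stratum weights W_h = N_h/N.
p̂_st = Σ W_h p̂_h = (4800·0.681 + 1200·0.371)/6000 = 0.61900
V̂(p̂_st) = Σ W_h² p̂_h(1−p̂_h)/(n_h−1):
  stratum 1: (4800/6000)²·0.681·0.319/620 = 0.000224247
  stratum 2: (1200/6000)²·0.371·0.629/69 = 0.000135281
V̂(p̂_st) = 0.000359527; SE = √V̂ = 0.0189612

p̂_st ≈ 0.6190, SE ≈ 0.0190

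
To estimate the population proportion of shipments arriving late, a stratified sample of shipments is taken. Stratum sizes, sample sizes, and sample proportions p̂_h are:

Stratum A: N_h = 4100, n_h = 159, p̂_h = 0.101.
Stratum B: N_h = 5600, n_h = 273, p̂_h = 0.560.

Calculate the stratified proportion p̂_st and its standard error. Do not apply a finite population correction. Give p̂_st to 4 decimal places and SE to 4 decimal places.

N = 9700; stratum weights W_h = N_h/N.
p̂_st = Σ W_h p̂_h = (4100·0.101 + 5600·0.560)/9700 = 0.36599
V̂(p̂_st) = Σ W_h² p̂_h(1−p̂_h)/(n_h−1):
  stratum A: (4100/9700)²·0.101·0.899/158 = 0.000102671
  stratum B: (5600/9700)²·0.560·0.440/272 = 0.000301929
V̂(p̂_st) = 0.0004046; SE = √V̂ = 0.0201147

p̂_st ≈ 0.3660, SE ≈ 0.0201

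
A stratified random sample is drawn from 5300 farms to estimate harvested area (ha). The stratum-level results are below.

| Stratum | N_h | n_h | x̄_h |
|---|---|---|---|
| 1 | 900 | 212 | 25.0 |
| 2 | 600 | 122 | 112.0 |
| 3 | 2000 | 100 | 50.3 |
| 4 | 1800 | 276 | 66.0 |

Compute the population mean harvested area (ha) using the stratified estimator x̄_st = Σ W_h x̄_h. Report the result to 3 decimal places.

x̄_st ≈ 58.321

N = Σ N_h = 5300. Stratum weights W_h = N_h/N.
x̄_st = (900·25.0 + 600·112.0 + 2000·50.3 + 1800·66.0) / 5300 = 58.32075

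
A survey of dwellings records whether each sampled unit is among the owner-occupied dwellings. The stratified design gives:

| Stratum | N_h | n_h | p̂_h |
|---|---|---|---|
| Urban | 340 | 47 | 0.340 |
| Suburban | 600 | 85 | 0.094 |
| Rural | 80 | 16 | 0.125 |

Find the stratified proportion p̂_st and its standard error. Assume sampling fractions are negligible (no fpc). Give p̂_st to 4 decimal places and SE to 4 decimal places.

p̂_st ≈ 0.1784, SE ≈ 0.0306

N = 1020; stratum weights W_h = N_h/N.
p̂_st = Σ W_h p̂_h = (340·0.340 + 600·0.094 + 80·0.125)/1020 = 0.17843
V̂(p̂_st) = Σ W_h² p̂_h(1−p̂_h)/(n_h−1):
  stratum Urban: (340/1020)²·0.340·0.660/46 = 0.000542029
  stratum Suburban: (600/1020)²·0.094·0.906/84 = 0.000350816
  stratum Rural: (80/1020)²·0.125·0.875/15 = 4.48545e-05
V̂(p̂_st) = 0.000937699; SE = √V̂ = 0.0306219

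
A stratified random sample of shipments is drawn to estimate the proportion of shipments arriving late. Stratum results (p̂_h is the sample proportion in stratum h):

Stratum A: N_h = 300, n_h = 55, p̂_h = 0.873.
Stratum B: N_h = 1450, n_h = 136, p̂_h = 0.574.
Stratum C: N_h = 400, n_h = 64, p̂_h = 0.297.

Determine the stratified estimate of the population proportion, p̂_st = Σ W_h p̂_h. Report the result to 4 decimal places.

p̂_st ≈ 0.5642

N = 2150; stratum weights W_h = N_h/N.
p̂_st = Σ W_h p̂_h = (300·0.873 + 1450·0.574 + 400·0.297)/2150 = 0.56419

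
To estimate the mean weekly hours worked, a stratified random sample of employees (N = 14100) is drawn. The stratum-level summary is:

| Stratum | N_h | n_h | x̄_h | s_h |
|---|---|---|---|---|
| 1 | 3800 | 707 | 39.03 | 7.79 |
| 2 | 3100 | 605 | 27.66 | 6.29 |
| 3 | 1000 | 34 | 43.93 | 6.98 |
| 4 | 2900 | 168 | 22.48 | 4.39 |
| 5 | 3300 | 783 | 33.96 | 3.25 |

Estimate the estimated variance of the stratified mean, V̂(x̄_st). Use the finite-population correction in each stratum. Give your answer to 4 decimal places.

V̂(x̄_st) = Σ W_h² (1 − n_h/N_h) s_h²/n_h, with W_h = N_h/N and N = 14100:
  stratum 1: (3800/14100)²·(1 − 707/3800)·7.79²/707 = 0.00507435
  stratum 2: (3100/14100)²·(1 − 605/3100)·6.29²/605 = 0.00254413
  stratum 3: (1000/14100)²·(1 − 34/1000)·6.98²/34 = 0.00696259
  stratum 4: (2900/14100)²·(1 − 168/2900)·4.39²/168 = 0.00457152
  stratum 5: (3300/14100)²·(1 − 783/3300)·3.25²/783 = 0.000563591
V̂(x̄_st) = 0.0197162

V̂(x̄_st) ≈ 0.0197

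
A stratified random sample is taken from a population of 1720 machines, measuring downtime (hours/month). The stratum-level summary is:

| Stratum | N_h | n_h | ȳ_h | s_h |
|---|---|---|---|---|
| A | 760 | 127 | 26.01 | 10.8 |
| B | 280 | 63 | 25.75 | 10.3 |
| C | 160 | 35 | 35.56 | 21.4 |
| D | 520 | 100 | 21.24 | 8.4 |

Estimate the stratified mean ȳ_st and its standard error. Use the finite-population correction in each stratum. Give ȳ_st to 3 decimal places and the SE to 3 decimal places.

ȳ_st ≈ 25.414, SE ≈ 0.570

ȳ_st = Σ W_h ȳ_h = (760·26.01 + 280·25.75 + 160·35.56 + 520·21.24)/1720 = 25.41395
V̂(ȳ_st) = Σ W_h² (1 − n_h/N_h) s_h²/n_h, with W_h = N_h/N and N = 1720:
  stratum A: (760/1720)²·(1 − 127/760)·10.8²/127 = 0.14935
  stratum B: (280/1720)²·(1 − 63/280)·10.3²/63 = 0.0345856
  stratum C: (160/1720)²·(1 − 35/160)·21.4²/35 = 0.0884571
  stratum D: (520/1720)²·(1 − 100/520)·8.4²/100 = 0.05209
V̂(ȳ_st) = 0.324482
SE(ȳ_st) = √0.324482 = 0.569633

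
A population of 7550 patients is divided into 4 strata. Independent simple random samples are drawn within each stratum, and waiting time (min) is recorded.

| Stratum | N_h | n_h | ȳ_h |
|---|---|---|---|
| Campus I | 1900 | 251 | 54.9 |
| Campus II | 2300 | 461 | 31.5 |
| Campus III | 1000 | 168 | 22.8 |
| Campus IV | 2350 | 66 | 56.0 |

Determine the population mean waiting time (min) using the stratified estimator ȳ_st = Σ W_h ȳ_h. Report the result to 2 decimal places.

ȳ_st ≈ 43.86

N = Σ N_h = 7550. Stratum weights W_h = N_h/N.
ȳ_st = (1900·54.9 + 2300·31.5 + 1000·22.8 + 2350·56.0) / 7550 = 43.8623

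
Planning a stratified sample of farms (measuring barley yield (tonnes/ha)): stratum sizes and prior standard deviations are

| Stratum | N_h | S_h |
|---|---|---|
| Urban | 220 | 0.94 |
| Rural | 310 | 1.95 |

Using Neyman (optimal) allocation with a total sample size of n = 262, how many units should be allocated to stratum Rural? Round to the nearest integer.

195

Neyman allocation: n_h = n · N_h S_h / Σ N_i S_i, with n = 262.
  stratum Urban: N_h·S_h = 220·0.94 = 206.80
  stratum Rural: N_h·S_h = 310·1.95 = 604.50
Σ N_h S_h = 811.30
n for stratum Rural = 262·604.50/811.30 = 195.216 → 195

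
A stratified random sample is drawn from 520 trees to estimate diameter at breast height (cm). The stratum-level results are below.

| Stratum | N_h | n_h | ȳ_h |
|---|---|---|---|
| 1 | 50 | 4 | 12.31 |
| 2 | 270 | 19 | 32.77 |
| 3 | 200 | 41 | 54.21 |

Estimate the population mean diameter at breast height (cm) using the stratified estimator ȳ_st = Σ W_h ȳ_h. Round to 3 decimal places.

N = Σ N_h = 520. Stratum weights W_h = N_h/N.
ȳ_st = (50·12.31 + 270·32.77 + 200·54.21) / 520 = 39.04885

ȳ_st ≈ 39.049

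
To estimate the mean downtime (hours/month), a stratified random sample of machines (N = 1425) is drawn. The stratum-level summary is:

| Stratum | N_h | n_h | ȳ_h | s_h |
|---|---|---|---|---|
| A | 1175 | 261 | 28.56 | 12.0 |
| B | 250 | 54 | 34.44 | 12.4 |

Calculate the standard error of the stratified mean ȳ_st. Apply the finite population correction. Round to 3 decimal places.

V̂(ȳ_st) = Σ W_h² (1 − n_h/N_h) s_h²/n_h, with W_h = N_h/N and N = 1425:
  stratum A: (1175/1425)²·(1 − 261/1175)·12.0²/261 = 0.291794
  stratum B: (250/1425)²·(1 − 54/250)·12.4²/54 = 0.0687094
V̂(ȳ_st) = 0.360503
SE(ȳ_st) = √0.360503 = 0.600419

SE(ȳ_st) ≈ 0.600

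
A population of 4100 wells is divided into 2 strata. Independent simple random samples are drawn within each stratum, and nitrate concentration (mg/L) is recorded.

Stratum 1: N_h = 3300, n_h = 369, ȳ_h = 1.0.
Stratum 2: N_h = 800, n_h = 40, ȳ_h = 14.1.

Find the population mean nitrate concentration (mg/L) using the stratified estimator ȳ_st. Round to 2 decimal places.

N = Σ N_h = 4100. Stratum weights W_h = N_h/N.
ȳ_st = (3300·1.0 + 800·14.1) / 4100 = 3.5561

ȳ_st ≈ 3.56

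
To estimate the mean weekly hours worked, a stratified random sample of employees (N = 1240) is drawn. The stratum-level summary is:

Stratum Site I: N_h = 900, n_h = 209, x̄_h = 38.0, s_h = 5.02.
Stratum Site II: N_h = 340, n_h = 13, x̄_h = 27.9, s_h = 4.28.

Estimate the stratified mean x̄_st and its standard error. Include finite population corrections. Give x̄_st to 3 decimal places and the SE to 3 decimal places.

x̄_st ≈ 35.231, SE ≈ 0.388

x̄_st = Σ W_h x̄_h = (900·38.0 + 340·27.9)/1240 = 35.23065
V̂(x̄_st) = Σ W_h² (1 − n_h/N_h) s_h²/n_h, with W_h = N_h/N and N = 1240:
  stratum Site I: (900/1240)²·(1 − 209/900)·5.02²/209 = 0.0487684
  stratum Site II: (340/1240)²·(1 − 13/340)·4.28²/13 = 0.101889
V̂(x̄_st) = 0.150657
SE(x̄_st) = √0.150657 = 0.388146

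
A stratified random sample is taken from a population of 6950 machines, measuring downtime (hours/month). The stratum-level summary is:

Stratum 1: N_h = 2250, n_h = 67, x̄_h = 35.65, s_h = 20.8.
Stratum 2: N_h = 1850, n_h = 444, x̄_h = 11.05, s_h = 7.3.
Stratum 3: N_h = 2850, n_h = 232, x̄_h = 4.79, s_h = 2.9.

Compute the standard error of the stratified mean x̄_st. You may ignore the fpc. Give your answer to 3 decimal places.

V̂(x̄_st) = Σ W_h² s_h²/n_h, with W_h = N_h/N and N = 6950:
  stratum 1: (2250/6950)²·20.8²/67 = 0.67678
  stratum 2: (1850/6950)²·7.3²/444 = 0.00850426
  stratum 3: (2850/6950)²·2.9²/232 = 0.00609576
V̂(x̄_st) = 0.69138
SE(x̄_st) = √0.69138 = 0.831492

SE(x̄_st) ≈ 0.831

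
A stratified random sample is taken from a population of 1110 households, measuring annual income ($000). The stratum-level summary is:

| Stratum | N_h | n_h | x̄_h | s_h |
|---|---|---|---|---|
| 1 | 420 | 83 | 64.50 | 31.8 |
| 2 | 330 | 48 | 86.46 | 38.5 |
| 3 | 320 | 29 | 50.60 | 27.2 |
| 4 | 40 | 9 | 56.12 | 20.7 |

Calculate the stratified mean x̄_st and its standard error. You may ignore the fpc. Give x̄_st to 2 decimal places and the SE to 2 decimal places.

x̄_st ≈ 66.72, SE ≈ 2.58

x̄_st = Σ W_h x̄_h = (420·64.50 + 330·86.46 + 320·50.60 + 40·56.12)/1110 = 66.71946
V̂(x̄_st) = Σ W_h² s_h²/n_h, with W_h = N_h/N and N = 1110:
  stratum 1: (420/1110)²·31.8²/83 = 1.74433
  stratum 2: (330/1110)²·38.5²/48 = 2.72937
  stratum 3: (320/1110)²·27.2²/29 = 2.12028
  stratum 4: (40/1110)²·20.7²/9 = 0.0618262
V̂(x̄_st) = 6.65581
SE(x̄_st) = √6.65581 = 2.57989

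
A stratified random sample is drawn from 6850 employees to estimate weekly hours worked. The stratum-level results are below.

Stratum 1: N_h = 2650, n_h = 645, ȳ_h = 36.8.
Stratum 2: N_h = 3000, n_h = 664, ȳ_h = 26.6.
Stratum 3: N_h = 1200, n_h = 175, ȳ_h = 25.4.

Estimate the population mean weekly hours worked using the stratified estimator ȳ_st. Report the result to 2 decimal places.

ȳ_st ≈ 30.34

N = Σ N_h = 6850. Stratum weights W_h = N_h/N.
ȳ_st = (2650·36.8 + 3000·26.6 + 1200·25.4) / 6850 = 30.3358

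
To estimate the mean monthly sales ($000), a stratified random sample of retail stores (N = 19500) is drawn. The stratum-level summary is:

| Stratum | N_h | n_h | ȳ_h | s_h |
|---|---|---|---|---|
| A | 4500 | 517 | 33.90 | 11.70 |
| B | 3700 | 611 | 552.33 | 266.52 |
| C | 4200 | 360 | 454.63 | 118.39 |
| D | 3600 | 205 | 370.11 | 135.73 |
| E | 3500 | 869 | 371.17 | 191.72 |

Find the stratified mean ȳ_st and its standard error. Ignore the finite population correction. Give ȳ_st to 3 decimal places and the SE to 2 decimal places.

ȳ_st ≈ 345.493, SE ≈ 3.23

ȳ_st = Σ W_h ȳ_h = (4500·33.90 + 3700·552.33 + 4200·454.63 + 3600·370.11 + 3500·371.17)/19500 = 345.49272
V̂(ȳ_st) = Σ W_h² s_h²/n_h, with W_h = N_h/N and N = 19500:
  stratum A: (4500/19500)²·11.70²/517 = 0.0141006
  stratum B: (3700/19500)²·266.52²/611 = 4.18555
  stratum C: (4200/19500)²·118.39²/360 = 1.80616
  stratum D: (3600/19500)²·135.73²/205 = 3.06291
  stratum E: (3500/19500)²·191.72²/869 = 1.36264
V̂(ȳ_st) = 10.4314
SE(ȳ_st) = √10.4314 = 3.22976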